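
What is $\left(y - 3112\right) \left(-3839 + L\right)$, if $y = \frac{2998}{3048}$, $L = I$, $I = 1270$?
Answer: $\frac{12180114541}{1524} \approx 7.9922 \cdot 10^{6}$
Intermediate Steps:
$L = 1270$
$y = \frac{1499}{1524}$ ($y = 2998 \cdot \frac{1}{3048} = \frac{1499}{1524} \approx 0.9836$)
$\left(y - 3112\right) \left(-3839 + L\right) = \left(\frac{1499}{1524} - 3112\right) \left(-3839 + 1270\right) = \left(- \frac{4741189}{1524}\right) \left(-2569\right) = \frac{12180114541}{1524}$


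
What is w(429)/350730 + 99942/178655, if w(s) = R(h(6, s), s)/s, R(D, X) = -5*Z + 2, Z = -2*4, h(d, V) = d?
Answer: 100250650931/179206650909 ≈ 0.55941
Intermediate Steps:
Z = -8
R(D, X) = 42 (R(D, X) = -5*(-8) + 2 = 40 + 2 = 42)
w(s) = 42/s
w(429)/350730 + 99942/178655 = (42/429)/350730 + 99942/178655 = (42*(1/429))*(1/350730) + 99942*(1/178655) = (14/143)*(1/350730) + 99942/178655 = 7/25077195 + 99942/178655 = 100250650931/179206650909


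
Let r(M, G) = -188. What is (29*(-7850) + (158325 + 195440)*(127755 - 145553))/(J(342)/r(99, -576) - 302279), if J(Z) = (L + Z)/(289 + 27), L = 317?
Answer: 374064677224960/17957791491 ≈ 20830.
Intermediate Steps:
J(Z) = 317/316 + Z/316 (J(Z) = (317 + Z)/(289 + 27) = (317 + Z)/316 = (317 + Z)*(1/316) = 317/316 + Z/316)
(29*(-7850) + (158325 + 195440)*(127755 - 145553))/(J(342)/r(99, -576) - 302279) = (29*(-7850) + (158325 + 195440)*(127755 - 145553))/((317/316 + (1/316)*342)/(-188) - 302279) = (-227650 + 353765*(-17798))/((317/316 + 171/158)*(-1/188) - 302279) = (-227650 - 6296309470)/((659/316)*(-1/188) - 302279) = -6296537120/(-659/59408 - 302279) = -6296537120/(-17957791491/59408) = -6296537120*(-59408/17957791491) = 374064677224960/17957791491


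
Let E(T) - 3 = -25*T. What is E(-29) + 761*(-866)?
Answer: -658298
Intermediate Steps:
E(T) = 3 - 25*T
E(-29) + 761*(-866) = (3 - 25*(-29)) + 761*(-866) = (3 + 725) - 659026 = 728 - 659026 = -658298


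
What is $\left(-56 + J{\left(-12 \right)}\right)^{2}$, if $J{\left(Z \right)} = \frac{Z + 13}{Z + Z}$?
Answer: $\frac{1809025}{576} \approx 3140.7$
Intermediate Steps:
$J{\left(Z \right)} = \frac{13 + Z}{2 Z}$
$\left(-56 + J{\left(-12 \right)}\right)^{2} = \left(-56 + \frac{13 - 12}{2 \left(-12\right)}\right)^{2} = \left(-56 + \frac{1}{2} \left(- \frac{1}{12}\right) 1\right)^{2} = \left(-56 - \frac{1}{24}\right)^{2} = \left(- \frac{1345}{24}\right)^{2} = \frac{1809025}{576}$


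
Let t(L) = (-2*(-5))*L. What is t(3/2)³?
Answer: 3375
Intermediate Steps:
t(L) = 10*L
t(3/2)³ = (10*(3/2))³ = 15³ = 3375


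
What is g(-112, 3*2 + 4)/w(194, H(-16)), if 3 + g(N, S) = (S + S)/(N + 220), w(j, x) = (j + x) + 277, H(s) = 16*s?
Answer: -76/5805 ≈ -0.013092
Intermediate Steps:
w(j, x) = 277 + j + x
g(N, S) = -3 + 2*S/(220 + N) (g(N, S) = -3 + (S + S)/(N + 220) = -3 + (2*S)/(220 + N) = -3 + 2*S/(220 + N))
g(-112, 3*2 + 4)/w(194, H(-16)) = ((-660 - 3*(-112) + 2*(3*2 + 4))/(220 - 112))/(277 + 194 + 16*(-16)) = ((-660 + 336 + 2*(6 + 4))/108)/(277 + 194 - 256) = ((-660 + 336 + 2*10)/108)/215 = ((-660 + 336 + 20)/108)*(1/215) = ((1/108)*(-304))*(1/215) = -76/27*1/215 = -76/5805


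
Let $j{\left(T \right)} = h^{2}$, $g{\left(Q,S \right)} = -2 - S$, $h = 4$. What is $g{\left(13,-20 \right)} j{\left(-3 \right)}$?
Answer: $288$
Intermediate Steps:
$j{\left(T \right)} = 16$ ($j{\left(T \right)} = 4^{2} = 16$)
$g{\left(13,-20 \right)} j{\left(-3 \right)} = \left(-2 - -20\right) 16 = \left(-2 + 20\right) 16 = 18 \cdot 16 = 288$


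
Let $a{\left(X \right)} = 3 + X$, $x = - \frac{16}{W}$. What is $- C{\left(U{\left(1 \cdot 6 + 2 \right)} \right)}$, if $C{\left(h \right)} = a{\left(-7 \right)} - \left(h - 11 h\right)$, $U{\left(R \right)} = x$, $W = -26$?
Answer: $- \frac{28}{13} \approx -2.1538$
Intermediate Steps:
$x = \frac{8}{13}$ ($x = - \frac{16}{-26} = \left(-16\right) \left(- \frac{1}{26}\right) = \frac{8}{13} \approx 0.61539$)
$U{\left(R \right)} = \frac{8}{13}$
$C{\left(h \right)} = -4 + 10 h$ ($C{\left(h \right)} = \left(3 - 7\right) - \left(h - 11 h\right) = -4 - - 10 h = -4 + 10 h$)
$- C{\left(U{\left(1 \cdot 6 + 2 \right)} \right)} = - (-4 + 10 \cdot \frac{8}{13}) = - (-4 + \frac{80}{13}) = \left(-1\right) \frac{28}{13} = - \frac{28}{13}$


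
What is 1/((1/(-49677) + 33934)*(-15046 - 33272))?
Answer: -16559/27150517439602 ≈ -6.0990e-10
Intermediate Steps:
1/((1/(-49677) + 33934)*(-15046 - 33272)) = 1/((-1/49677 + 33934)*(-48318)) = 1/((1685739317/49677)*(-48318)) = 1/(-27150517439602/16559) = -16559/27150517439602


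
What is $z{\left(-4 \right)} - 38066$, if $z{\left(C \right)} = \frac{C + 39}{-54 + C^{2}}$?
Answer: $- \frac{1446543}{38} \approx -38067.0$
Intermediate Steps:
$z{\left(C \right)} = \frac{39 + C}{-54 + C^{2}}$
$z{\left(-4 \right)} - 38066 = \frac{39 - 4}{-54 + \left(-4\right)^{2}} - 38066 = \frac{1}{-54 + 16} \cdot 35 - 38066 = \frac{1}{-38} \cdot 35 - 38066 = \left(- \frac{1}{38}\right) 35 - 38066 = - \frac{35}{38} - 38066 = - \frac{1446543}{38}$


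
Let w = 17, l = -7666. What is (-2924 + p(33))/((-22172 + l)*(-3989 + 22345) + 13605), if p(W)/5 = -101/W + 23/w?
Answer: 1645154/307255617603 ≈ 5.3543e-6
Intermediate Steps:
p(W) = 115/17 - 505/W (p(W) = 5*(-101/W + 23/17) = 5*(23/17 - 101/W) = 115/17 - 505/W)
(-2924 + p(33))/((-22172 + l)*(-3989 + 22345) + 13605) = (-2924 + (115/17 - 505/33))/((-22172 - 7666)*(-3989 + 22345) + 13605) = (-2924 + (115/17 - 505*1/33))/(-29838*18356 + 13605) = (-2924 + (115/17 - 505/33))/(-547706328 + 13605) = (-2924 - 4790/561)/(-547692723) = -1645154/561*(-1/547692723) = 1645154/307255617603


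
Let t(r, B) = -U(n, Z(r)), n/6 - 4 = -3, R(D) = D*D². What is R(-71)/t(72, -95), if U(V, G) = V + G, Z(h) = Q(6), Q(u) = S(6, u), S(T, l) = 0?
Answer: 357911/6 ≈ 59652.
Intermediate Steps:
R(D) = D³
Q(u) = 0
Z(h) = 0
n = 6 (n = 24 + 6*(-3) = 24 - 18 = 6)
U(V, G) = G + V
t(r, B) = -6 (t(r, B) = -(0 + 6) = -1*6 = -6)
R(-71)/t(72, -95) = (-71)³/(-6) = -357911*(-⅙) = 357911/6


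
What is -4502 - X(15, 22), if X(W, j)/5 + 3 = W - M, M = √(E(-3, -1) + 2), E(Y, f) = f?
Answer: -4557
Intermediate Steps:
M = 1 (M = √(-1 + 2) = √1 = 1)
X(W, j) = -20 + 5*W (X(W, j) = -15 + 5*(W - 1*1) = -15 + 5*(W - 1) = -15 + 5*(-1 + W) = -15 + (-5 + 5*W) = -20 + 5*W)
-4502 - X(15, 22) = -4502 - (-20 + 5*15) = -4502 - (-20 + 75) = -4502 - 1*55 = -4502 - 55 = -4557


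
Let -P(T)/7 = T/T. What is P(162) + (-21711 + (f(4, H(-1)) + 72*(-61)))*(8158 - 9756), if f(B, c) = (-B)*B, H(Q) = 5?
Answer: 41738155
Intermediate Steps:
f(B, c) = -B**2
P(T) = -7 (P(T) = -7*T/T = -7*1 = -7)
P(162) + (-21711 + (f(4, H(-1)) + 72*(-61)))*(8158 - 9756) = -7 + (-21711 + (-1*4**2 + 72*(-61)))*(8158 - 9756) = -7 + (-21711 + (-1*16 - 4392))*(-1598) = -7 + (-21711 + (-16 - 4392))*(-1598) = -7 + (-21711 - 4408)*(-1598) = -7 - 26119*(-1598) = -7 + 41738162 = 41738155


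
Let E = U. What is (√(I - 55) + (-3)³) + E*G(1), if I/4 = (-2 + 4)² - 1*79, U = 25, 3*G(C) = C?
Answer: -56/3 + I*√355 ≈ -18.667 + 18.841*I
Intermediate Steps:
G(C) = C/3
E = 25
I = -300 (I = 4*((-2 + 4)² - 1*79) = 4*(2² - 79) = 4*(4 - 79) = 4*(-75) = -300)
(√(I - 55) + (-3)³) + E*G(1) = (√(-300 - 55) + (-3)³) + 25*((⅓)*1) = (√(-355) - 27) + 25*(⅓) = (I*√355 - 27) + 25/3 = (-27 + I*√355) + 25/3 = -56/3 + I*√355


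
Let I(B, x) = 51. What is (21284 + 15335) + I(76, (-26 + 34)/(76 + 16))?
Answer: 36670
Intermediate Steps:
(21284 + 15335) + I(76, (-26 + 34)/(76 + 16)) = (21284 + 15335) + 51 = 36619 + 51 = 36670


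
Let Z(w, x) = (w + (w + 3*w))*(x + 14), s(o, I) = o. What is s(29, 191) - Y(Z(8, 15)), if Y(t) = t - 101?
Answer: -1030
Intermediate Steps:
Z(w, x) = 5*w*(14 + x) (Z(w, x) = (w + 4*w)*(14 + x) = (5*w)*(14 + x) = 5*w*(14 + x))
Y(t) = -101 + t
s(29, 191) - Y(Z(8, 15)) = 29 - (-101 + 5*8*(14 + 15)) = 29 - (-101 + 5*8*29) = 29 - (-101 + 1160) = 29 - 1*1059 = 29 - 1059 = -1030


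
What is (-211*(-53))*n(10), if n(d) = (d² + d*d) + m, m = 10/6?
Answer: 6765715/3 ≈ 2.2552e+6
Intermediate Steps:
m = 5/3 (m = 10*(⅙) = 5/3 ≈ 1.6667)
n(d) = 5/3 + 2*d² (n(d) = (d² + d*d) + 5/3 = (d² + d²) + 5/3 = 2*d² + 5/3 = 5/3 + 2*d²)
(-211*(-53))*n(10) = (-211*(-53))*(5/3 + 2*10²) = 11183*(5/3 + 2*100) = 11183*(5/3 + 200) = 11183*(605/3) = 6765715/3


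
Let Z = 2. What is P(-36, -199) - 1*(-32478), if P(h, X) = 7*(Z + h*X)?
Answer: 82640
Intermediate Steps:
P(h, X) = 14 + 7*X*h (P(h, X) = 7*(2 + h*X) = 7*(2 + X*h) = 14 + 7*X*h)
P(-36, -199) - 1*(-32478) = (14 + 7*(-199)*(-36)) - 1*(-32478) = (14 + 50148) + 32478 = 50162 + 32478 = 82640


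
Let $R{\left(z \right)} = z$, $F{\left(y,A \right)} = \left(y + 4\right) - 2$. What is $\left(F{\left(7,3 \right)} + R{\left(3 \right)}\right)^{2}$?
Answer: $144$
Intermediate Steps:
$F{\left(y,A \right)} = 2 + y$ ($F{\left(y,A \right)} = \left(4 + y\right) - 2 = 2 + y$)
$\left(F{\left(7,3 \right)} + R{\left(3 \right)}\right)^{2} = \left(\left(2 + 7\right) + 3\right)^{2} = \left(9 + 3\right)^{2} = 12^{2} = 144$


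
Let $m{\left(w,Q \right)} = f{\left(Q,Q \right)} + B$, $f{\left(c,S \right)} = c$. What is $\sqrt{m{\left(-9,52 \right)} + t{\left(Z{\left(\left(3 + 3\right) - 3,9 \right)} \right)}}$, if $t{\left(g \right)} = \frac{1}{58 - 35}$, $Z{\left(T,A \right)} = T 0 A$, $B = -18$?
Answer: $\frac{3 \sqrt{2001}}{23} \approx 5.8347$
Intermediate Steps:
$Z{\left(T,A \right)} = 0$ ($Z{\left(T,A \right)} = 0 A = 0$)
$m{\left(w,Q \right)} = -18 + Q$ ($m{\left(w,Q \right)} = Q - 18 = -18 + Q$)
$t{\left(g \right)} = \frac{1}{23}$
$\sqrt{m{\left(-9,52 \right)} + t{\left(Z{\left(\left(3 + 3\right) - 3,9 \right)} \right)}} = \sqrt{\left(-18 + 52\right) + \frac{1}{23}} = \sqrt{34 + \frac{1}{23}} = \sqrt{\frac{783}{23}} = \frac{3 \sqrt{2001}}{23}$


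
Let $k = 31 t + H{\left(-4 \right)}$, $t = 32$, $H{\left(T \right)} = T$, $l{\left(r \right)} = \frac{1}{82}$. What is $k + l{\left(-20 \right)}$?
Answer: $\frac{81017}{82} \approx 988.01$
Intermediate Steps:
$l{\left(r \right)} = \frac{1}{82}$
$k = 988$ ($k = 31 \cdot 32 - 4 = 992 - 4 = 988$)
$k + l{\left(-20 \right)} = 988 + \frac{1}{82} = \frac{81017}{82}$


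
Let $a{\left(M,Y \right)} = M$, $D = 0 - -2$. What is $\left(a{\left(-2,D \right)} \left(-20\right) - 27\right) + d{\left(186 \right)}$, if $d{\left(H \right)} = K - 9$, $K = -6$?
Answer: $-2$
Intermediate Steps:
$D = 2$ ($D = 0 + 2 = 2$)
$d{\left(H \right)} = -15$ ($d{\left(H \right)} = -6 - 9 = -15$)
$\left(a{\left(-2,D \right)} \left(-20\right) - 27\right) + d{\left(186 \right)} = \left(\left(-2\right) \left(-20\right) - 27\right) - 15 = \left(40 - 27\right) - 15 = 13 - 15 = -2$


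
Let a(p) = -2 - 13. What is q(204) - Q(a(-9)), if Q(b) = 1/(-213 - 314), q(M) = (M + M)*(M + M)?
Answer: 87726529/527 ≈ 1.6646e+5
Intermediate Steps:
a(p) = -15
q(M) = 4*M**2 (q(M) = (2*M)*(2*M) = 4*M**2)
Q(b) = -1/527 (Q(b) = 1/(-527) = -1/527)
q(204) - Q(a(-9)) = 4*204**2 - 1*(-1/527) = 4*41616 + 1/527 = 166464 + 1/527 = 87726529/527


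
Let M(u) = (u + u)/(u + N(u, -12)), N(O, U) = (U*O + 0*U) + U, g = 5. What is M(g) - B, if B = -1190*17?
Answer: 1355400/67 ≈ 20230.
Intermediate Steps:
N(O, U) = U + O*U (N(O, U) = (O*U + 0) + U = O*U + U = U + O*U)
B = -20230
M(u) = 2*u/(-12 - 11*u) (M(u) = (u + u)/(u - 12*(1 + u)) = (2*u)/(u + (-12 - 12*u)) = (2*u)/(-12 - 11*u) = 2*u/(-12 - 11*u))
M(g) - B = 2*5/(-12 - 11*5) - 1*(-20230) = 2*5/(-12 - 55) + 20230 = 2*5/(-67) + 20230 = 2*5*(-1/67) + 20230 = -10/67 + 20230 = 1355400/67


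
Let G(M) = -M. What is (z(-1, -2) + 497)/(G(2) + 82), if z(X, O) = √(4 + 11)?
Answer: 497/80 + √15/80 ≈ 6.2609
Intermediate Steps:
z(X, O) = √15
(z(-1, -2) + 497)/(G(2) + 82) = (√15 + 497)/(-1*2 + 82) = (497 + √15)/(-2 + 82) = (497 + √15)/80 = (497 + √15)*(1/80) = 497/80 + √15/80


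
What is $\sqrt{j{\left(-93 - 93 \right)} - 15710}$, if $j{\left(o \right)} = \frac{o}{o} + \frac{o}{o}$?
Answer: $2 i \sqrt{3927} \approx 125.33 i$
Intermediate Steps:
$j{\left(o \right)} = 2$ ($j{\left(o \right)} = 1 + 1 = 2$)
$\sqrt{j{\left(-93 - 93 \right)} - 15710} = \sqrt{2 - 15710} = \sqrt{-15708} = 2 i \sqrt{3927}$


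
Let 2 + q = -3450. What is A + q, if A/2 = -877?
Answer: -5206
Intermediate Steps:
A = -1754 (A = 2*(-877) = -1754)
q = -3452 (q = -2 - 3450 = -3452)
A + q = -1754 - 3452 = -5206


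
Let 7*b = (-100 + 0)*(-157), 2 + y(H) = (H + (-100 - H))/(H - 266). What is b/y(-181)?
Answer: -3508950/2779 ≈ -1262.7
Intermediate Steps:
y(H) = -2 - 100/(-266 + H) (y(H) = -2 + (H + (-100 - H))/(H - 266) = -2 - 100/(-266 + H))
b = 15700/7 (b = ((-100 + 0)*(-157))/7 = (-100*(-157))/7 = (⅐)*15700 = 15700/7 ≈ 2242.9)
b/y(-181) = 15700/(7*((2*(216 - 1*(-181))/(-266 - 181)))) = 15700/(7*((2*(216 + 181)/(-447)))) = 15700/(7*((2*(-1/447)*397))) = 15700/(7*(-794/447)) = (15700/7)*(-447/794) = -3508950/2779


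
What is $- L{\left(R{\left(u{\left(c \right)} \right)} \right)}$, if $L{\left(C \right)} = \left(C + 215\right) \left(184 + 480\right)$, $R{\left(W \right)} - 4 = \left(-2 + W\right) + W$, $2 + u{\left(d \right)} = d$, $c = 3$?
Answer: $-145416$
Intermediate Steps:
$u{\left(d \right)} = -2 + d$
$R{\left(W \right)} = 2 + 2 W$ ($R{\left(W \right)} = 4 + \left(\left(-2 + W\right) + W\right) = 4 + \left(-2 + 2 W\right) = 2 + 2 W$)
$L{\left(C \right)} = 142760 + 664 C$ ($L{\left(C \right)} = \left(215 + C\right) 664 = 142760 + 664 C$)
$- L{\left(R{\left(u{\left(c \right)} \right)} \right)} = - (142760 + 664 \left(2 + 2 \left(-2 + 3\right)\right)) = - (142760 + 664 \left(2 + 2 \cdot 1\right)) = - (142760 + 664 \left(2 + 2\right)) = - (142760 + 664 \cdot 4) = - (142760 + 2656) = \left(-1\right) 145416 = -145416$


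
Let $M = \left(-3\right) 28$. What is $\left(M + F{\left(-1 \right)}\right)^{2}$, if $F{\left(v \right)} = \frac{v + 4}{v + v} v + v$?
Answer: $\frac{27889}{4} \approx 6972.3$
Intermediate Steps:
$F{\left(v \right)} = 2 + \frac{3 v}{2}$ ($F{\left(v \right)} = \frac{4 + v}{2 v} v + v = \left(2 + \frac{v}{2}\right) + v = 2 + \frac{3 v}{2}$)
$M = -84$
$\left(M + F{\left(-1 \right)}\right)^{2} = \left(-84 + \left(2 + \frac{3}{2} \left(-1\right)\right)\right)^{2} = \left(-84 + \left(2 - \frac{3}{2}\right)\right)^{2} = \left(-84 + \frac{1}{2}\right)^{2} = \left(- \frac{167}{2}\right)^{2} = \frac{27889}{4}$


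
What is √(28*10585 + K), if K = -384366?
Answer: I*√87986 ≈ 296.62*I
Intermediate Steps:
√(28*10585 + K) = √(28*10585 - 384366) = √(296380 - 384366) = √(-87986) = I*√87986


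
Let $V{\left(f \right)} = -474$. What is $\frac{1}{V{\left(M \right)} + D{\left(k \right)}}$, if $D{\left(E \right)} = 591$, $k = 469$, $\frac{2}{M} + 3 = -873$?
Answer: $\frac{1}{117} \approx 0.008547$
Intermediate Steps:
$M = - \frac{1}{438}$ ($M = \frac{2}{-3 - 873} = \frac{2}{-876} = 2 \left(- \frac{1}{876}\right) = - \frac{1}{438} \approx -0.0022831$)
$\frac{1}{V{\left(M \right)} + D{\left(k \right)}} = \frac{1}{-474 + 591} = \frac{1}{117}$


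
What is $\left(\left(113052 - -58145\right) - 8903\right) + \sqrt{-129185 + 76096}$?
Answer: $162294 + i \sqrt{53089} \approx 1.6229 \cdot 10^{5} + 230.41 i$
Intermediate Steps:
$\left(\left(113052 - -58145\right) - 8903\right) + \sqrt{-129185 + 76096} = \left(\left(113052 + 58145\right) - 8903\right) + \sqrt{-53089} = \left(171197 - 8903\right) + i \sqrt{53089} = 162294 + i \sqrt{53089}$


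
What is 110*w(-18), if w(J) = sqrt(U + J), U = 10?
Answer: 220*I*sqrt(2) ≈ 311.13*I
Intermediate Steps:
w(J) = sqrt(10 + J)
110*w(-18) = 110*sqrt(10 - 18) = 110*sqrt(-8) = 110*(2*I*sqrt(2)) = 220*I*sqrt(2)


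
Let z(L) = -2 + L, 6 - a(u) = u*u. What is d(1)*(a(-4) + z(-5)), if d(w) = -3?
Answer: 51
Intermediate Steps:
a(u) = 6 - u² (a(u) = 6 - u*u = 6 - u²)
d(1)*(a(-4) + z(-5)) = -3*((6 - 1*(-4)²) + (-2 - 5)) = -3*((6 - 1*16) - 7) = -3*((6 - 16) - 7) = -3*(-10 - 7) = -3*(-17) = 51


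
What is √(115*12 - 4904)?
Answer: 2*I*√881 ≈ 59.363*I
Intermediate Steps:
√(115*12 - 4904) = √(1380 - 4904) = √(-3524) = 2*I*√881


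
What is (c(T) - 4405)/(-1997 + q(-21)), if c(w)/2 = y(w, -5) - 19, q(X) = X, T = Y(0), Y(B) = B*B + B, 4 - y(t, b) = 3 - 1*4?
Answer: 4433/2018 ≈ 2.1967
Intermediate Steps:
y(t, b) = 5 (y(t, b) = 4 - (3 - 1*4) = 4 - (3 - 4) = 4 - 1*(-1) = 4 + 1 = 5)
Y(B) = B + B² (Y(B) = B² + B = B + B²)
T = 0 (T = 0*(1 + 0) = 0*1 = 0)
c(w) = -28 (c(w) = 2*(5 - 19) = 2*(-14) = -28)
(c(T) - 4405)/(-1997 + q(-21)) = (-28 - 4405)/(-1997 - 21) = -4433/(-2018) = -4433*(-1/2018) = 4433/2018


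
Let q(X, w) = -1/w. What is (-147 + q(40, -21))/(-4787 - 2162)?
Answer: 3086/145929 ≈ 0.021147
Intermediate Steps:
(-147 + q(40, -21))/(-4787 - 2162) = (-147 - 1/(-21))/(-4787 - 2162) = (-147 - 1*(-1/21))/(-6949) = (-147 + 1/21)*(-1/6949) = -3086/21*(-1/6949) = 3086/145929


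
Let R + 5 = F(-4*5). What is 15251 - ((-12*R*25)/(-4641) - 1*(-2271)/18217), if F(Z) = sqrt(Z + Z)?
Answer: 429804686712/28181699 - 200*I*sqrt(10)/1547 ≈ 15251.0 - 0.40883*I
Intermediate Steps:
F(Z) = sqrt(2)*sqrt(Z) (F(Z) = sqrt(2*Z) = sqrt(2)*sqrt(Z))
R = -5 + 2*I*sqrt(10) (R = -5 + sqrt(2)*sqrt(-4*5) = -5 + sqrt(2)*sqrt(-20) = -5 + sqrt(2)*(2*I*sqrt(5)) = -5 + 2*I*sqrt(10) ≈ -5.0 + 6.3246*I)
15251 - ((-12*R*25)/(-4641) - 1*(-2271)/18217) = 15251 - ((-12*(-5 + 2*I*sqrt(10))*25)/(-4641) - 1*(-2271)/18217) = 15251 - (((60 - 24*I*sqrt(10))*25)*(-1/4641) + 2271*(1/18217)) = 15251 - ((1500 - 600*I*sqrt(10))*(-1/4641) + 2271/18217) = 15251 - ((-500/1547 + 200*I*sqrt(10)/1547) + 2271/18217) = 15251 - (-5595263/28181699 + 200*I*sqrt(10)/1547) = 15251 + (5595263/28181699 - 200*I*sqrt(10)/1547) = 429804686712/28181699 - 200*I*sqrt(10)/1547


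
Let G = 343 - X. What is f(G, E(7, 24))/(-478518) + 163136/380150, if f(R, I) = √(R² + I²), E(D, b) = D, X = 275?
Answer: 81568/190075 - √4673/478518 ≈ 0.42899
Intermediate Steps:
G = 68 (G = 343 - 1*275 = 343 - 275 = 68)
f(R, I) = √(I² + R²)
f(G, E(7, 24))/(-478518) + 163136/380150 = √(7² + 68²)/(-478518) + 163136/380150 = √(49 + 4624)*(-1/478518) + 163136*(1/380150) = √4673*(-1/478518) + 81568/190075 = -√4673/478518 + 81568/190075 = 81568/190075 - √4673/478518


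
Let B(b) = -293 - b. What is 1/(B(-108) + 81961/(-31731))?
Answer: -31731/5952196 ≈ -0.0053310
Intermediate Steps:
1/(B(-108) + 81961/(-31731)) = 1/((-293 - 1*(-108)) + 81961/(-31731)) = 1/((-293 + 108) + 81961*(-1/31731)) = 1/(-185 - 81961/31731) = 1/(-5952196/31731) = -31731/5952196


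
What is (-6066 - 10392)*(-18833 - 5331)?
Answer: 397691112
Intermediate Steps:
(-6066 - 10392)*(-18833 - 5331) = -16458*(-24164) = 397691112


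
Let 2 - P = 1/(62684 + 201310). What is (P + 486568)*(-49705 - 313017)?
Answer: -23296103478168019/131997 ≈ -1.7649e+11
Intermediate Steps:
P = 527987/263994 (P = 2 - 1/(62684 + 201310) = 2 - 1/263994 = 527987/263994 ≈ 2.0000)
(P + 486568)*(-49705 - 313017) = (527987/263994 + 486568)*(-49705 - 313017) = (128451560579/263994)*(-362722) = -23296103478168019/131997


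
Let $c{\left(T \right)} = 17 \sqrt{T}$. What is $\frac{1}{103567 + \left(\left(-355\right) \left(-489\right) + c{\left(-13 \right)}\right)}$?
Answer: $\frac{277162}{76818778001} - \frac{17 i \sqrt{13}}{76818778001} \approx 3.608 \cdot 10^{-6} - 7.9791 \cdot 10^{-10} i$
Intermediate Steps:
$\frac{1}{103567 + \left(\left(-355\right) \left(-489\right) + c{\left(-13 \right)}\right)} = \frac{1}{103567 + \left(\left(-355\right) \left(-489\right) + 17 \sqrt{-13}\right)} = \frac{1}{103567 + \left(173595 + 17 i \sqrt{13}\right)} = \frac{1}{277162 + 17 i \sqrt{13}}$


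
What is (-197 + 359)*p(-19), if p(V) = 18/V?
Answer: -2916/19 ≈ -153.47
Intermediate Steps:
(-197 + 359)*p(-19) = (-197 + 359)*(18/(-19)) = 162*(18*(-1/19)) = 162*(-18/19) = -2916/19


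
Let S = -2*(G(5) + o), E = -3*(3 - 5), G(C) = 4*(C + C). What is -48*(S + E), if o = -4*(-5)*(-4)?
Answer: -4128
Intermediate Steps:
o = -80 (o = 20*(-4) = -80)
G(C) = 8*C (G(C) = 4*(2*C) = 8*C)
E = 6 (E = -3*(-2) = 6)
S = 80 (S = -2*(8*5 - 80) = -2*(40 - 80) = -2*(-40) = 80)
-48*(S + E) = -48*(80 + 6) = -48*86 = -4128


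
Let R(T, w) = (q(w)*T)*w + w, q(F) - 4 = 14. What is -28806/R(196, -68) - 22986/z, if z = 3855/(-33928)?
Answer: 31191139439151/154182010 ≈ 2.0230e+5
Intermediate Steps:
z = -3855/33928 (z = 3855*(-1/33928) = -3855/33928 ≈ -0.11362)
q(F) = 18 (q(F) = 4 + 14 = 18)
R(T, w) = w + 18*T*w (R(T, w) = (18*T)*w + w = 18*T*w + w = w + 18*T*w)
-28806/R(196, -68) - 22986/z = -28806*(-1/(68*(1 + 18*196))) - 22986/(-3855/33928) = -28806*(-1/(68*(1 + 3528))) - 22986*(-33928/3855) = -28806/((-68*3529)) + 259956336/1285 = -28806/(-239972) + 259956336/1285 = -28806*(-1/239972) + 259956336/1285 = 14403/119986 + 259956336/1285 = 31191139439151/154182010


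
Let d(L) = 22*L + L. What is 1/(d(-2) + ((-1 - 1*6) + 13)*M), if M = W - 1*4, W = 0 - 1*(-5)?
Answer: -1/40 ≈ -0.025000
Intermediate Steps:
W = 5 (W = 0 + 5 = 5)
M = 1 (M = 5 - 1*4 = 5 - 4 = 1)
d(L) = 23*L
1/(d(-2) + ((-1 - 1*6) + 13)*M) = 1/(23*(-2) + ((-1 - 1*6) + 13)*1) = 1/(-46 + ((-1 - 6) + 13)*1) = 1/(-46 + (-7 + 13)*1) = 1/(-46 + 6*1) = 1/(-46 + 6) = 1/(-40) = -1/40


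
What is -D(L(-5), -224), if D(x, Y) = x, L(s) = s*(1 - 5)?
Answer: -20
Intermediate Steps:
L(s) = -4*s (L(s) = s*(-4) = -4*s)
-D(L(-5), -224) = -(-4)*(-5) = -1*20 = -20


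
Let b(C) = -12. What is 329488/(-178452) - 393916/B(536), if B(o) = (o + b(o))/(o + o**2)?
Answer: -1264573676837396/5844303 ≈ -2.1638e+8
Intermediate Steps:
B(o) = (-12 + o)/(o + o**2) (B(o) = (o - 12)/(o + o**2) = (-12 + o)/(o + o**2))
329488/(-178452) - 393916/B(536) = 329488/(-178452) - 393916*536*(1 + 536)/(-12 + 536) = 329488*(-1/178452) - 393916/((1/536)*524/537) = -82372/44613 - 393916/((1/536)*(1/537)*524) = -82372/44613 - 393916/131/71958 = -82372/44613 - 393916*71958/131 = -82372/44613 - 28345407528/131 = -1264573676837396/5844303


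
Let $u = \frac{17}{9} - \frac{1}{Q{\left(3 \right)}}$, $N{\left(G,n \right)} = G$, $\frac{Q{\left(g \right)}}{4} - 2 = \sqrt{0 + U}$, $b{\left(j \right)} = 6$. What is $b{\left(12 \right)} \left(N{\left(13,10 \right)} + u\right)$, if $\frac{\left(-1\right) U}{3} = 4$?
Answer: $\frac{4279}{48} + \frac{3 i \sqrt{3}}{16} \approx 89.146 + 0.32476 i$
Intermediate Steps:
$U = -12$ ($U = \left(-3\right) 4 = -12$)
$Q{\left(g \right)} = 8 + 8 i \sqrt{3}$ ($Q{\left(g \right)} = 8 + 4 \sqrt{0 - 12} = 8 + 4 \sqrt{-12} = 8 + 4 \cdot 2 i \sqrt{3} = 8 + 8 i \sqrt{3}$)
$u = \frac{17}{9} - \frac{1}{8 + 8 i \sqrt{3}} \approx 1.8576 + 0.054127 i$
$b{\left(12 \right)} \left(N{\left(13,10 \right)} + u\right) = 6 \left(13 + \left(\frac{535}{288} + \frac{i \sqrt{3}}{32}\right)\right) = 6 \left(\frac{4279}{288} + \frac{i \sqrt{3}}{32}\right) = \frac{4279}{48} + \frac{3 i \sqrt{3}}{16}$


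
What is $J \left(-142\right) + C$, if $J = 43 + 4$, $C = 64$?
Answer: $-6610$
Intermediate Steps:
$J = 47$
$J \left(-142\right) + C = 47 \left(-142\right) + 64 = -6674 + 64 = -6610$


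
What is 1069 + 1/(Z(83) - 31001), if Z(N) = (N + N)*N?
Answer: 18411386/17223 ≈ 1069.0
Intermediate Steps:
Z(N) = 2*N² (Z(N) = (2*N)*N = 2*N²)
1069 + 1/(Z(83) - 31001) = 1069 + 1/(2*83² - 31001) = 1069 + 1/(2*6889 - 31001) = 1069 + 1/(13778 - 31001) = 1069 + 1/(-17223) = 1069 - 1/17223 = 18411386/17223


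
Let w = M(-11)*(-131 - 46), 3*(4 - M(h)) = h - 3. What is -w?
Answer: 1534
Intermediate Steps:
M(h) = 5 - h/3 (M(h) = 4 - (h - 3)/3 = 4 - (-3 + h)/3 = 4 + (1 - h/3) = 5 - h/3)
w = -1534 (w = (5 - ⅓*(-11))*(-131 - 46) = (5 + 11/3)*(-177) = (26/3)*(-177) = -1534)
-w = -1*(-1534) = 1534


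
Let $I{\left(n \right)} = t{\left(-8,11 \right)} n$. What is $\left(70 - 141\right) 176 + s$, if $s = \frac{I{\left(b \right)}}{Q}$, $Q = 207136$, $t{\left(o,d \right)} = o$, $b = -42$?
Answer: $- \frac{161773195}{12946} \approx -12496.0$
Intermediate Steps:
$I{\left(n \right)} = - 8 n$
$s = \frac{21}{12946}$ ($s = \frac{\left(-8\right) \left(-42\right)}{207136} = 336 \cdot \frac{1}{207136} = \frac{21}{12946} \approx 0.0016221$)
$\left(70 - 141\right) 176 + s = \left(70 - 141\right) 176 + \frac{21}{12946} = \left(-71\right) 176 + \frac{21}{12946} = -12496 + \frac{21}{12946} = - \frac{161773195}{12946}$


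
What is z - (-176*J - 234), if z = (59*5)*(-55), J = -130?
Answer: -38871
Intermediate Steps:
z = -16225 (z = 295*(-55) = -16225)
z - (-176*J - 234) = -16225 - (-176*(-130) - 234) = -16225 - (22880 - 234) = -16225 - 1*22646 = -16225 - 22646 = -38871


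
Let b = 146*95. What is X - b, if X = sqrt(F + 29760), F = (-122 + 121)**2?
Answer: -13870 + sqrt(29761) ≈ -13697.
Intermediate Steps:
F = 1 (F = (-1)**2 = 1)
X = sqrt(29761) (X = sqrt(1 + 29760) = sqrt(29761) ≈ 172.51)
b = 13870
X - b = sqrt(29761) - 1*13870 = sqrt(29761) - 13870 = -13870 + sqrt(29761)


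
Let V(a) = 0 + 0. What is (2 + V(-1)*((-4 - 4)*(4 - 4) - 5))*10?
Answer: 20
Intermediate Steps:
V(a) = 0
(2 + V(-1)*((-4 - 4)*(4 - 4) - 5))*10 = (2 + 0*((-4 - 4)*(4 - 4) - 5))*10 = (2 + 0*(-8*0 - 5))*10 = (2 + 0*(0 - 5))*10 = (2 + 0*(-5))*10 = (2 + 0)*10 = 2*10 = 20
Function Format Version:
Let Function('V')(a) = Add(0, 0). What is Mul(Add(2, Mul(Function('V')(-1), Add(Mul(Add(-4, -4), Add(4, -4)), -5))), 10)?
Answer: 20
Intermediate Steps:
Function('V')(a) = 0
Mul(Add(2, Mul(Function('V')(-1), Add(Mul(Add(-4, -4), Add(4, -4)), -5))), 10) = Mul(Add(2, Mul(0, Add(Mul(Add(-4, -4), Add(4, -4)), -5))), 10) = Mul(Add(2, Mul(0, Add(Mul(-8, 0), -5))), 10) = Mul(Add(2, Mul(0, Add(0, -5))), 10) = Mul(Add(2, Mul(0, -5)), 10) = Mul(Add(2, 0), 10) = Mul(2, 10) = 20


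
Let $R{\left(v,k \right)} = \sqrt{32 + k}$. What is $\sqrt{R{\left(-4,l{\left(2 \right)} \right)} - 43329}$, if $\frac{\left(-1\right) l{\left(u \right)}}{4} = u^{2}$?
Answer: $5 i \sqrt{1733} \approx 208.15 i$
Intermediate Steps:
$l{\left(u \right)} = - 4 u^{2}$
$\sqrt{R{\left(-4,l{\left(2 \right)} \right)} - 43329} = \sqrt{\sqrt{32 - 4 \cdot 2^{2}} - 43329} = \sqrt{\sqrt{32 - 16} - 43329} = \sqrt{\sqrt{16} - 43329} = \sqrt{4 - 43329} = \sqrt{-43325} = 5 i \sqrt{1733}$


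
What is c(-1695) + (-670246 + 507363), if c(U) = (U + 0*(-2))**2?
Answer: 2710142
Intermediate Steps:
c(U) = U**2 (c(U) = (U + 0)**2 = U**2)
c(-1695) + (-670246 + 507363) = (-1695)**2 + (-670246 + 507363) = 2873025 - 162883 = 2710142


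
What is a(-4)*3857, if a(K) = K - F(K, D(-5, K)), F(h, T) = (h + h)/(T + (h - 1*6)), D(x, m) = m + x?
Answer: -17052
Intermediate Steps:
F(h, T) = 2*h/(-6 + T + h) (F(h, T) = (2*h)/(T + (h - 6)) = (2*h)/(T + (-6 + h)) = (2*h)/(-6 + T + h) = 2*h/(-6 + T + h))
a(K) = K - 2*K/(-11 + 2*K) (a(K) = K - 2*K/(-6 + (K - 5) + K) = K - 2*K/(-6 + (-5 + K) + K) = K - 2*K/(-11 + 2*K))
a(-4)*3857 = -4*(-13 + 2*(-4))/(-11 + 2*(-4))*3857 = -4*(-13 - 8)/(-11 - 8)*3857 = -4*(-21)/(-19)*3857 = -4*(-1/19)*(-21)*3857 = -84/19*3857 = -17052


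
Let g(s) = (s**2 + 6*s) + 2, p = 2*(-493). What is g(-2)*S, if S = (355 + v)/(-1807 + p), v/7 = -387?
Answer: -4708/931 ≈ -5.0569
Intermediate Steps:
v = -2709 (v = 7*(-387) = -2709)
p = -986
S = 2354/2793 (S = (355 - 2709)/(-1807 - 986) = -2354/(-2793) = -2354*(-1/2793) = 2354/2793 ≈ 0.84282)
g(s) = 2 + s**2 + 6*s
g(-2)*S = (2 + (-2)**2 + 6*(-2))*(2354/2793) = (2 + 4 - 12)*(2354/2793) = -6*2354/2793 = -4708/931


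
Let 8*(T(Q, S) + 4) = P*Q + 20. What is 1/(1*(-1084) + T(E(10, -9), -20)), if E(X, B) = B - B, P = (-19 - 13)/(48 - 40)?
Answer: -2/2171 ≈ -0.00092123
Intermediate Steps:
P = -4 (P = -32/8 = -32*1/8 = -4)
E(X, B) = 0
T(Q, S) = -3/2 - Q/2 (T(Q, S) = -4 + (-4*Q + 20)/8 = -4 + (20 - 4*Q)/8 = -4 + (5/2 - Q/2) = -3/2 - Q/2)
1/(1*(-1084) + T(E(10, -9), -20)) = 1/(1*(-1084) + (-3/2 - 1/2*0)) = 1/(-1084 + (-3/2 + 0)) = 1/(-1084 - 3/2) = 1/(-2171/2) = -2/2171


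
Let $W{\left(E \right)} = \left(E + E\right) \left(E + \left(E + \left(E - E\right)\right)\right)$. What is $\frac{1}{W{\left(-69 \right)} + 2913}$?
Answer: $\frac{1}{21957} \approx 4.5544 \cdot 10^{-5}$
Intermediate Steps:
$W{\left(E \right)} = 4 E^{2}$ ($W{\left(E \right)} = 2 E \left(E + \left(E + 0\right)\right) = 2 E \left(E + E\right) = 2 E 2 E = 4 E^{2}$)
$\frac{1}{W{\left(-69 \right)} + 2913} = \frac{1}{4 \left(-69\right)^{2} + 2913} = \frac{1}{4 \cdot 4761 + 2913} = \frac{1}{19044 + 2913} = \frac{1}{21957}$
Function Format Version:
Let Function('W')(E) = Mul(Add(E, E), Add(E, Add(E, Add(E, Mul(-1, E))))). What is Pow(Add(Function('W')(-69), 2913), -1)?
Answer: Rational(1, 21957) ≈ 4.5544e-5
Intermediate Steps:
Function('W')(E) = Mul(4, Pow(E, 2)) (Function('W')(E) = Mul(Mul(2, E), Add(E, Add(E, 0))) = Mul(Mul(2, E), Add(E, E)) = Mul(Mul(2, E), Mul(2, E)) = Mul(4, Pow(E, 2)))
Pow(Add(Function('W')(-69), 2913), -1) = Pow(Add(Mul(4, Pow(-69, 2)), 2913), -1) = Pow(Add(Mul(4, 4761), 2913), -1) = Pow(Add(19044, 2913), -1) = Pow(21957, -1) = Rational(1, 21957)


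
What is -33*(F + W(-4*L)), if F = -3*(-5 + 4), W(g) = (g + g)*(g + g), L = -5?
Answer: -52899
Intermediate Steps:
W(g) = 4*g² (W(g) = (2*g)*(2*g) = 4*g²)
F = 3 (F = -3*(-1) = 3)
-33*(F + W(-4*L)) = -33*(3 + 4*(-4*(-5))²) = -33*(3 + 4*20²) = -33*(3 + 4*400) = -33*(3 + 1600) = -33*1603 = -52899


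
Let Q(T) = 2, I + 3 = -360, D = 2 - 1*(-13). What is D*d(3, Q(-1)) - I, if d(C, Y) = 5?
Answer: 438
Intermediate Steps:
D = 15 (D = 2 + 13 = 15)
I = -363 (I = -3 - 360 = -363)
D*d(3, Q(-1)) - I = 15*5 - 1*(-363) = 75 + 363 = 438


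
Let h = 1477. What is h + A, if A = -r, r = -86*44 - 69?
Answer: 5330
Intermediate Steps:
r = -3853 (r = -3784 - 69 = -3853)
A = 3853 (A = -1*(-3853) = 3853)
h + A = 1477 + 3853 = 5330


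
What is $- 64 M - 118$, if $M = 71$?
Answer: $-4662$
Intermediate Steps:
$- 64 M - 118 = \left(-64\right) 71 - 118 = -4544 - 118 = -4662$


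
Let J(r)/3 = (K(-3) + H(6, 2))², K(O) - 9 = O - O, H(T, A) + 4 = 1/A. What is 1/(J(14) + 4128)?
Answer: 4/16875 ≈ 0.00023704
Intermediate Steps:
H(T, A) = -4 + 1/A
K(O) = 9 (K(O) = 9 + (O - O) = 9 + 0 = 9)
J(r) = 363/4 (J(r) = 3*(9 + (-4 + 1/2))² = 3*(9 + (-4 + ½))² = 3*(9 - 7/2)² = 3*(11/2)² = 3*(121/4) = 363/4)
1/(J(14) + 4128) = 1/(363/4 + 4128) = 1/(16875/4) = 4/16875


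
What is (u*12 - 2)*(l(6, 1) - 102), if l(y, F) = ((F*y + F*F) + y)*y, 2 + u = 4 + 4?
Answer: -1680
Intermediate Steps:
u = 6 (u = -2 + (4 + 4) = -2 + 8 = 6)
l(y, F) = y*(y + F² + F*y) (l(y, F) = ((F*y + F²) + y)*y = ((F² + F*y) + y)*y = (y + F² + F*y)*y = y*(y + F² + F*y))
(u*12 - 2)*(l(6, 1) - 102) = (6*12 - 2)*(6*(6 + 1² + 1*6) - 102) = (72 - 2)*(6*(6 + 1 + 6) - 102) = 70*(6*13 - 102) = 70*(78 - 102) = 70*(-24) = -1680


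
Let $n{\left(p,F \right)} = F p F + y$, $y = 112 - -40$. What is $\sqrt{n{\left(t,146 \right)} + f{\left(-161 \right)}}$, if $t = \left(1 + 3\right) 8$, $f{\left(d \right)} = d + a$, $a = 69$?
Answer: $2 \sqrt{170543} \approx 825.94$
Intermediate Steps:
$y = 152$ ($y = 112 + 40 = 152$)
$f{\left(d \right)} = 69 + d$ ($f{\left(d \right)} = d + 69 = 69 + d$)
$t = 32$ ($t = 4 \cdot 8 = 32$)
$n{\left(p,F \right)} = 152 + p F^{2}$ ($n{\left(p,F \right)} = F p F + 152 = p F^{2} + 152 = 152 + p F^{2}$)
$\sqrt{n{\left(t,146 \right)} + f{\left(-161 \right)}} = \sqrt{\left(152 + 32 \cdot 146^{2}\right) + \left(69 - 161\right)} = \sqrt{\left(152 + 32 \cdot 21316\right) - 92} = \sqrt{\left(152 + 682112\right) - 92} = \sqrt{682264 - 92} = \sqrt{682172} = 2 \sqrt{170543}$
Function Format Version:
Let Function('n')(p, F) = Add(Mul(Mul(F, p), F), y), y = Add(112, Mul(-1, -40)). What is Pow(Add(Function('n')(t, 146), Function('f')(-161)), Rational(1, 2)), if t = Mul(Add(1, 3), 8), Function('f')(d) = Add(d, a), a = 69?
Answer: Mul(2, Pow(170543, Rational(1, 2))) ≈ 825.94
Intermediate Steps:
y = 152 (y = Add(112, 40) = 152)
Function('f')(d) = Add(69, d) (Function('f')(d) = Add(d, 69) = Add(69, d))
t = 32 (t = Mul(4, 8) = 32)
Function('n')(p, F) = Add(152, Mul(p, Pow(F, 2))) (Function('n')(p, F) = Add(Mul(Mul(F, p), F), 152) = Add(Mul(p, Pow(F, 2)), 152) = Add(152, Mul(p, Pow(F, 2))))
Pow(Add(Function('n')(t, 146), Function('f')(-161)), Rational(1, 2)) = Pow(Add(Add(152, Mul(32, Pow(146, 2))), Add(69, -161)), Rational(1, 2)) = Pow(Add(Add(152, Mul(32, 21316)), -92), Rational(1, 2)) = Pow(Add(Add(152, 682112), -92), Rational(1, 2)) = Pow(Add(682264, -92), Rational(1, 2)) = Pow(682172, Rational(1, 2)) = Mul(2, Pow(170543, Rational(1, 2)))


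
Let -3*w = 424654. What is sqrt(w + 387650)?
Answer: 2*sqrt(553722)/3 ≈ 496.08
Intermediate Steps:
w = -424654/3 (w = -1/3*424654 = -424654/3 ≈ -1.4155e+5)
sqrt(w + 387650) = sqrt(-424654/3 + 387650) = sqrt(738296/3) = 2*sqrt(553722)/3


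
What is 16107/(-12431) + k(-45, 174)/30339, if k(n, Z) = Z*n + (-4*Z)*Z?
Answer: -232383203/41904901 ≈ -5.5455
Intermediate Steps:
k(n, Z) = -4*Z² + Z*n (k(n, Z) = Z*n - 4*Z² = -4*Z² + Z*n)
16107/(-12431) + k(-45, 174)/30339 = 16107/(-12431) + (174*(-45 - 4*174))/30339 = 16107*(-1/12431) + (174*(-45 - 696))*(1/30339) = -16107/12431 + (174*(-741))*(1/30339) = -16107/12431 - 128934*1/30339 = -16107/12431 - 14326/3371 = -232383203/41904901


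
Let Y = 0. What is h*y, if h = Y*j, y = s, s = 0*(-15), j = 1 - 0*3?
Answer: 0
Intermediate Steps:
j = 1 (j = 1 - 1*0 = 1 + 0 = 1)
s = 0
y = 0
h = 0 (h = 0*1 = 0)
h*y = 0*0 = 0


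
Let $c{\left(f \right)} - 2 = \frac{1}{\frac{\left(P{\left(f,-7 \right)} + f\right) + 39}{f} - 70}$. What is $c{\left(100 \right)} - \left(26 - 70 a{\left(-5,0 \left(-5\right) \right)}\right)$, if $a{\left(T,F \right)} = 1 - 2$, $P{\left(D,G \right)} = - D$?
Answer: $- \frac{654434}{6961} \approx -94.014$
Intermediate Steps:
$a{\left(T,F \right)} = -1$
$c{\left(f \right)} = 2 + \frac{1}{-70 + \frac{39}{f}}$ ($c{\left(f \right)} = 2 + \frac{1}{\frac{\left(- f + f\right) + 39}{f} - 70} = 2 + \frac{1}{\frac{0 + 39}{f} - 70} = 2 + \frac{1}{\frac{39}{f} - 70} = 2 + \frac{1}{-70 + \frac{39}{f}}$)
$c{\left(100 \right)} - \left(26 - 70 a{\left(-5,0 \left(-5\right) \right)}\right) = \frac{-78 + 139 \cdot 100}{-39 + 70 \cdot 100} - \left(26 - -70\right) = \frac{-78 + 13900}{-39 + 7000} - \left(26 + 70\right) = \frac{1}{6961} \cdot 13822 - 96 = \frac{13822}{6961} - 96 = - \frac{654434}{6961}$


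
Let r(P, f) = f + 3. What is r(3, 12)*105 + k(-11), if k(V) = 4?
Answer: 1579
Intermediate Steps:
r(P, f) = 3 + f
r(3, 12)*105 + k(-11) = (3 + 12)*105 + 4 = 15*105 + 4 = 1575 + 4 = 1579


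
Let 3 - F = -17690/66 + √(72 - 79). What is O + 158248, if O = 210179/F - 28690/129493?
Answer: 1647447969459315210/10359797271187 + 228884931*I*√7/80002759 ≈ 1.5902e+5 + 7.5694*I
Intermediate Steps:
F = 8944/33 - I*√7 (F = 3 - (-17690/66 + √(72 - 79)) = 3 - (-17690/66 + √(-7)) = 3 - (-122*145/66 + I*√7) = 3 - (-8845/33 + I*√7) = 3 + (8845/33 - I*√7) = 8944/33 - I*√7 ≈ 271.03 - 2.6458*I)
O = -28690/129493 + 210179/(8944/33 - I*√7) (O = 210179/(8944/33 - I*√7) - 28690/129493 = -28690/129493 + 210179/(8944/33 - I*√7) ≈ 775.19 + 7.5694*I)
O + 158248 = (8030770888514834/10359797271187 + 228884931*I*√7/80002759) + 158248 = 1647447969459315210/10359797271187 + 228884931*I*√7/80002759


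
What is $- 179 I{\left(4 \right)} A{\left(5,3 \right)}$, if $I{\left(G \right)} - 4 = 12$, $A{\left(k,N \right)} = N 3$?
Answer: $-25776$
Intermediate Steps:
$A{\left(k,N \right)} = 3 N$
$I{\left(G \right)} = 16$ ($I{\left(G \right)} = 4 + 12 = 16$)
$- 179 I{\left(4 \right)} A{\left(5,3 \right)} = \left(-179\right) 16 \cdot 3 \cdot 3 = \left(-2864\right) 9 = -25776$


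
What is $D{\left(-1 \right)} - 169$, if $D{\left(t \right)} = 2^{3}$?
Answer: $-161$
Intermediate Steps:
$D{\left(t \right)} = 8$
$D{\left(-1 \right)} - 169 = 8 - 169 = -161$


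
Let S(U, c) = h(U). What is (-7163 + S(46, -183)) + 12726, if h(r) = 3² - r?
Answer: 5526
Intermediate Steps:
h(r) = 9 - r
S(U, c) = 9 - U
(-7163 + S(46, -183)) + 12726 = (-7163 + (9 - 1*46)) + 12726 = (-7163 + (9 - 46)) + 12726 = (-7163 - 37) + 12726 = -7200 + 12726 = 5526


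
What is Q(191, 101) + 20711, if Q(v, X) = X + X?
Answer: 20913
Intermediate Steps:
Q(v, X) = 2*X
Q(191, 101) + 20711 = 2*101 + 20711 = 202 + 20711 = 20913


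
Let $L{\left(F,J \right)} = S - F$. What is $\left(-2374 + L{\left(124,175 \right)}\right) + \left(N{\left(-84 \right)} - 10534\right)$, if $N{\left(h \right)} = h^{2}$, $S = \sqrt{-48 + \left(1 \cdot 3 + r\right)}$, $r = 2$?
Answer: $-5976 + i \sqrt{43} \approx -5976.0 + 6.5574 i$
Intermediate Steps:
$S = i \sqrt{43}$ ($S = \sqrt{-48 + \left(1 \cdot 3 + 2\right)} = \sqrt{-48 + \left(3 + 2\right)} = \sqrt{-48 + 5} = \sqrt{-43} = i \sqrt{43} \approx 6.5574 i$)
$L{\left(F,J \right)} = - F + i \sqrt{43}$ ($L{\left(F,J \right)} = i \sqrt{43} - F = - F + i \sqrt{43}$)
$\left(-2374 + L{\left(124,175 \right)}\right) + \left(N{\left(-84 \right)} - 10534\right) = \left(-2374 + \left(\left(-1\right) 124 + i \sqrt{43}\right)\right) - \left(10534 - \left(-84\right)^{2}\right) = \left(-2374 - \left(124 - i \sqrt{43}\right)\right) + \left(7056 - 10534\right) = \left(-2498 + i \sqrt{43}\right) - 3478 = -5976 + i \sqrt{43}$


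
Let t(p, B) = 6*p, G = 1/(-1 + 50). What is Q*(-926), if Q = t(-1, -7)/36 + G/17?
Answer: 382901/2499 ≈ 153.22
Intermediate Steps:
G = 1/49 ≈ 0.020408
Q = -827/4998 (Q = (6*(-1))/36 + (1/49)/17 = -6*1/36 + (1/49)*(1/17) = -⅙ + 1/833 = -827/4998 ≈ -0.16547)
Q*(-926) = -827/4998*(-926) = 382901/2499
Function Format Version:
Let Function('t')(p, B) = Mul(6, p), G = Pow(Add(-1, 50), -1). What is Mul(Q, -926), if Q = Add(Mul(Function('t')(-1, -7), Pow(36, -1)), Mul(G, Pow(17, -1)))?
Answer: Rational(382901, 2499) ≈ 153.22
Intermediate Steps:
G = Rational(1, 49) (G = Pow(49, -1) = Rational(1, 49) ≈ 0.020408)
Q = Rational(-827, 4998) (Q = Add(Mul(Mul(6, -1), Pow(36, -1)), Mul(Rational(1, 49), Pow(17, -1))) = Add(Mul(-6, Rational(1, 36)), Mul(Rational(1, 49), Rational(1, 17))) = Add(Rational(-1, 6), Rational(1, 833)) = Rational(-827, 4998) ≈ -0.16547)
Mul(Q, -926) = Mul(Rational(-827, 4998), -926) = Rational(382901, 2499)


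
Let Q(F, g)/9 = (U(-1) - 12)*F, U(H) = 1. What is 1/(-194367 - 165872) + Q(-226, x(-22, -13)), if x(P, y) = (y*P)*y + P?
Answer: 8059987385/360239 ≈ 22374.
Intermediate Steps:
x(P, y) = P + P*y² (x(P, y) = (P*y)*y + P = P*y² + P = P + P*y²)
Q(F, g) = -99*F (Q(F, g) = 9*((1 - 12)*F) = 9*(-11*F) = -99*F)
1/(-194367 - 165872) + Q(-226, x(-22, -13)) = 1/(-194367 - 165872) - 99*(-226) = 1/(-360239) + 22374 = -1/360239 + 22374 = 8059987385/360239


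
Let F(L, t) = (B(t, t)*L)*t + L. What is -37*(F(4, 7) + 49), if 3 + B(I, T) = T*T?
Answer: -49617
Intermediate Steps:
B(I, T) = -3 + T² (B(I, T) = -3 + T*T = -3 + T²)
F(L, t) = L + L*t*(-3 + t²) (F(L, t) = ((-3 + t²)*L)*t + L = (L*(-3 + t²))*t + L = L*t*(-3 + t²) + L = L + L*t*(-3 + t²))
-37*(F(4, 7) + 49) = -37*(4*(1 + 7*(-3 + 7²)) + 49) = -37*(4*(1 + 7*(-3 + 49)) + 49) = -37*(4*(1 + 7*46) + 49) = -37*(4*(1 + 322) + 49) = -37*(4*323 + 49) = -37*(1292 + 49) = -37*1341 = -49617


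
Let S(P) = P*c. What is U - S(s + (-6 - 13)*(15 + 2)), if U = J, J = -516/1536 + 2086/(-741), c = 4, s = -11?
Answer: 126418057/94848 ≈ 1332.8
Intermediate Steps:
J = -298871/94848 (J = -516*1/1536 + 2086*(-1/741) = -43/128 - 2086/741 = -298871/94848 ≈ -3.1511)
U = -298871/94848 ≈ -3.1511
S(P) = 4*P (S(P) = P*4 = 4*P)
U - S(s + (-6 - 13)*(15 + 2)) = -298871/94848 - 4*(-11 + (-6 - 13)*(15 + 2)) = -298871/94848 - 4*(-11 - 19*17) = -298871/94848 - 4*(-11 - 323) = -298871/94848 - 4*(-334) = -298871/94848 - 1*(-1336) = -298871/94848 + 1336 = 126418057/94848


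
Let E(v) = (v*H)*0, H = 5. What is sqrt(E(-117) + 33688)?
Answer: 2*sqrt(8422) ≈ 183.54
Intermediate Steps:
E(v) = 0 (E(v) = (v*5)*0 = (5*v)*0 = 0)
sqrt(E(-117) + 33688) = sqrt(0 + 33688) = sqrt(33688) = 2*sqrt(8422)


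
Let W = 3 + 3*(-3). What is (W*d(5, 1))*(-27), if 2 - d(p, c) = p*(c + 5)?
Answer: -4536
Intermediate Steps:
d(p, c) = 2 - p*(5 + c) (d(p, c) = 2 - p*(c + 5) = 2 - p*(5 + c))
W = -6 (W = 3 - 9 = -6)
(W*d(5, 1))*(-27) = -6*(2 - 5*5 - 1*1*5)*(-27) = -6*(2 - 25 - 5)*(-27) = -6*(-28)*(-27) = 168*(-27) = -4536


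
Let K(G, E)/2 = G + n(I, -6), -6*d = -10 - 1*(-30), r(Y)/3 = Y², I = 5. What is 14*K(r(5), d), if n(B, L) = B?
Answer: 2240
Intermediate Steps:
r(Y) = 3*Y²
d = -10/3 (d = -(-10 - 1*(-30))/6 = -(-10 + 30)/6 = -⅙*20 = -10/3 ≈ -3.3333)
K(G, E) = 10 + 2*G (K(G, E) = 2*(G + 5) = 2*(5 + G) = 10 + 2*G)
14*K(r(5), d) = 14*(10 + 2*(3*5²)) = 14*(10 + 2*(3*25)) = 14*(10 + 2*75) = 14*(10 + 150) = 14*160 = 2240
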